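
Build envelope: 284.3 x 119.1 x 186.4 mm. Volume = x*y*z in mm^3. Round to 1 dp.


V = 284.3 * 119.1 * 186.4 = 6311528.2 mm^3


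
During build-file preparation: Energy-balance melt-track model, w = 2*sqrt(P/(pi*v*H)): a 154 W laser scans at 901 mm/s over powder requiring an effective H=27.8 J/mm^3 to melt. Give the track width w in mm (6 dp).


w = 2*sqrt(154/(pi*901*27.8)) = 0.088477 mm


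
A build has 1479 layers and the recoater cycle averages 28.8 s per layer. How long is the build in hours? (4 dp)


t = 1479 * 28.8 / 3600 = 11.832 hrs


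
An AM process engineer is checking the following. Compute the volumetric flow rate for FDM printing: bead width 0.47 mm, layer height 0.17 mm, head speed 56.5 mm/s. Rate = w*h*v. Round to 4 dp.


Rate = 0.47 * 0.17 * 56.5 = 4.5144 mm^3/s


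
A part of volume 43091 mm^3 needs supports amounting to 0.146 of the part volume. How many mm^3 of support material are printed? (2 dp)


V_support = 43091 * 0.146 = 6291.29 mm^3


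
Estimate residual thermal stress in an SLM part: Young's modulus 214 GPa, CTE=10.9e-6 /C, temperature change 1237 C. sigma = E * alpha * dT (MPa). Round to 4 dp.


sigma = 214*1000 * 10.9e-6 * 1237 = 2885.4262 MPa


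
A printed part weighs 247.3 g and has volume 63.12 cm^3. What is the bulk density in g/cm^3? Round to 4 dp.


rho = 247.3 / 63.12 = 3.9179 g/cm^3


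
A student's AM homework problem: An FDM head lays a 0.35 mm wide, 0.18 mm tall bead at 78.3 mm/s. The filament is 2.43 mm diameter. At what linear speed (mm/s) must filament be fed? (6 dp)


Q = 0.35 * 0.18 * 78.3 = 4.9329 mm^3/s
A_fil = pi*(2.43/2)^2 = 4.63769762 mm^2
v_feed = 4.9329 / 4.63769762 = 1.063653 mm/s


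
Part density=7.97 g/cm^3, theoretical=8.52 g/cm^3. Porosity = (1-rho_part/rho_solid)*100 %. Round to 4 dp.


Porosity = (1-7.97/8.52)*100 = 6.4554 %


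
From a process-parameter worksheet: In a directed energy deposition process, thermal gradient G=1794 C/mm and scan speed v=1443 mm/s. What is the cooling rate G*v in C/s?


CR = 1794 * 1443 = 2588742 C/s


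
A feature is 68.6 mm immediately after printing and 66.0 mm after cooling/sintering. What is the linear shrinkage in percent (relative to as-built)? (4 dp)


Shrinkage = ((68.6-66.0)/68.6)*100 = 3.7901 %


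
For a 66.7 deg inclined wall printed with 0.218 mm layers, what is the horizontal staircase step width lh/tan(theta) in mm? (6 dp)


step = 0.218 / tan(66.7) = 0.093886 mm


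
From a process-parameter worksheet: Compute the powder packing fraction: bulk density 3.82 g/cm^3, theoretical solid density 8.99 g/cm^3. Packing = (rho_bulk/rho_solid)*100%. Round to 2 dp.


Packing = (3.82/8.99)*100 = 42.49 %


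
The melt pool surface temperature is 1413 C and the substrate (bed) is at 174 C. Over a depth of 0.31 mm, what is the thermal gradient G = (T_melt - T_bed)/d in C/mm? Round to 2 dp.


G = (1413-174)/0.31 = 3996.77 C/mm


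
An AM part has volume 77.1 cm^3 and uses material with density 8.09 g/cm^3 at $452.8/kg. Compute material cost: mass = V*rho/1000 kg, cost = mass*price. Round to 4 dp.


Mass = 77.1*8.09/1000 = 0.623739 kg
Cost = 0.623739 * 452.8 = 282.429 $


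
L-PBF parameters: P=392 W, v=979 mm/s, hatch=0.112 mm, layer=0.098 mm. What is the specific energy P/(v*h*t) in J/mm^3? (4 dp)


Build rate = 979 * 0.112 * 0.098 = 10.745504 mm^3/s
SE = 392 / 10.745504 = 36.4804 J/mm^3


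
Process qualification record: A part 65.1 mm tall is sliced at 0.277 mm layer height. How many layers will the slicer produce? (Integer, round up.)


Layers = ceil(65.1/0.277) = 236


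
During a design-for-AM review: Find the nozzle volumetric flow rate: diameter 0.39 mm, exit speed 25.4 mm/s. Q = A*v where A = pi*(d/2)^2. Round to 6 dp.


A = pi*(0.39/2)^2 = 0.11945906 mm^2
Q = 0.11945906 * 25.4 = 3.03426 mm^3/s


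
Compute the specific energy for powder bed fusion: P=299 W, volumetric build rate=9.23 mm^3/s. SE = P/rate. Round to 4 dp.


SE = 299 / 9.23 = 32.3944 J/mm^3


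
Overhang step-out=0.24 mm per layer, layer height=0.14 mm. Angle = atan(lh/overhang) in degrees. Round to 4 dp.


angle = atan(0.14/0.24) = 30.2564 degrees


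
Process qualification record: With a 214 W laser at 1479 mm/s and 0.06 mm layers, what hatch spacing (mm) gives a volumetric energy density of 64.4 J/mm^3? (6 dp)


h = 214 / (64.4*1479*0.06) = 0.037446 mm


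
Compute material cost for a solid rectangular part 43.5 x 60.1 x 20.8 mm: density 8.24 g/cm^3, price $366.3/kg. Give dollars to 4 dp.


V = 43.5 * 60.1 * 20.8 = 54378.48 mm^3 = 54.37848 cm^3
Mass = 54.37848 * 8.24 / 1000 = 0.44807868 kg
Cost = 0.44807868 * 366.3 = 164.1312 $


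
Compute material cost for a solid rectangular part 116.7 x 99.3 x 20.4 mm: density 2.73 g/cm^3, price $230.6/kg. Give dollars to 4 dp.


V = 116.7 * 99.3 * 20.4 = 236401.524 mm^3 = 236.401524 cm^3
Mass = 236.401524 * 2.73 / 1000 = 0.64537616 kg
Cost = 0.64537616 * 230.6 = 148.8237 $


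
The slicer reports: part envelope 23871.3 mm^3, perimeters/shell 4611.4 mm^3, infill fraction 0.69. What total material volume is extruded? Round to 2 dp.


V_infill = (23871.3 - 4611.4) * 0.69 = 13289.33
V_total = 4611.4 + 13289.33 = 17900.73 mm^3


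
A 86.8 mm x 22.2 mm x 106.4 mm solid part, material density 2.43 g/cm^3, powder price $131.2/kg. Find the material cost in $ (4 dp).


V = 86.8 * 22.2 * 106.4 = 205028.544 mm^3 = 205.028544 cm^3
Mass = 205.028544 * 2.43 / 1000 = 0.49821936 kg
Cost = 0.49821936 * 131.2 = 65.3664 $


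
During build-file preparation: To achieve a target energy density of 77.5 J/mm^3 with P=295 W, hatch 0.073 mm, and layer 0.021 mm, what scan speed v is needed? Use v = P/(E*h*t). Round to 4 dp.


v = 295 / (77.5*0.073*0.021) = 2483.0082 mm/s


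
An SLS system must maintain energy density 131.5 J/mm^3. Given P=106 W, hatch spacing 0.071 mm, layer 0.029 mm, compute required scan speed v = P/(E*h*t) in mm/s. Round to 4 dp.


v = 106 / (131.5*0.071*0.029) = 391.4928 mm/s


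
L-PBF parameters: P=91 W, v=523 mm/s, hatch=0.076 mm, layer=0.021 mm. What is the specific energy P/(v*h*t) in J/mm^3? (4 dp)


Build rate = 523 * 0.076 * 0.021 = 0.834708 mm^3/s
SE = 91 / 0.834708 = 109.0202 J/mm^3


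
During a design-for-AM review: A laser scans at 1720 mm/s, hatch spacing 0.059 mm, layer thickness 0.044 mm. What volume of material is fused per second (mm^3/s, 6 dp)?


Rate = 1720 * 0.059 * 0.044 = 4.46512 mm^3/s


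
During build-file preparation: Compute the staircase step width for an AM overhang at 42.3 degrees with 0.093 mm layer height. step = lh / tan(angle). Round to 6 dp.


step = 0.093 / tan(42.3) = 0.102206 mm


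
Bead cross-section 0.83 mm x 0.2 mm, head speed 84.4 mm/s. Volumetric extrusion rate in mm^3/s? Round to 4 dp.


Rate = 0.83 * 0.2 * 84.4 = 14.0104 mm^3/s


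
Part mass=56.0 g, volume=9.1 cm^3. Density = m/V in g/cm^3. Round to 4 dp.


rho = 56.0 / 9.1 = 6.1538 g/cm^3


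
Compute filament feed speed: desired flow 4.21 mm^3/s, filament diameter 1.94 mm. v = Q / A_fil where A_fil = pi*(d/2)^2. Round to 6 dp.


A = pi*(1.94/2)^2 = 2.955925
v = 4.21 / 2.955925 = 1.424258 mm/s


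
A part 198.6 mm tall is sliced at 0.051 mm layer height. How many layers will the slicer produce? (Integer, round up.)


Layers = ceil(198.6/0.051) = 3895


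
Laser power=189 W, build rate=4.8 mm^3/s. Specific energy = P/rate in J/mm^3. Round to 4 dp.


SE = 189 / 4.8 = 39.375 J/mm^3


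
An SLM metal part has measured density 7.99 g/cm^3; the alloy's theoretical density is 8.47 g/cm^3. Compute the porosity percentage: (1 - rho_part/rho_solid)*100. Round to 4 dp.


Porosity = (1-7.99/8.47)*100 = 5.6671 %


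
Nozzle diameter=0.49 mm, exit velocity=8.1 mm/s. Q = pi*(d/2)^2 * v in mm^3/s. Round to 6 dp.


A = pi*(0.49/2)^2 = 0.1885741 mm^2
Q = 0.1885741 * 8.1 = 1.52745 mm^3/s


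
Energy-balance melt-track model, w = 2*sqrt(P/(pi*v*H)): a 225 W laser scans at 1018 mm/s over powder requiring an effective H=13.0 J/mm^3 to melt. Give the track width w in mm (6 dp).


w = 2*sqrt(225/(pi*1018*13.0)) = 0.14713 mm


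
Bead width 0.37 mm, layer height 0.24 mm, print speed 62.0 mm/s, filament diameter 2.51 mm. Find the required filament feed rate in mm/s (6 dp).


Q = 0.37 * 0.24 * 62.0 = 5.5056 mm^3/s
A_fil = pi*(2.51/2)^2 = 4.94808697 mm^2
v_feed = 5.5056 / 4.94808697 = 1.112672 mm/s


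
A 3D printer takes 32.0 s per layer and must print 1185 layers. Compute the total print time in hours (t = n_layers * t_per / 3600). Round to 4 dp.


t = 1185 * 32.0 / 3600 = 10.5333 hrs


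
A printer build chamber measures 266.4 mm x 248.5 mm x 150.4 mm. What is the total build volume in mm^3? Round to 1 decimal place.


V = 266.4 * 248.5 * 150.4 = 9956540.2 mm^3


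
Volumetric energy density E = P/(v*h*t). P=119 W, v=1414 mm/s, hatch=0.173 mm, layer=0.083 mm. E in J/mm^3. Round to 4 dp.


E = 119 / (1414*0.173*0.083) = 5.861 J/mm^3


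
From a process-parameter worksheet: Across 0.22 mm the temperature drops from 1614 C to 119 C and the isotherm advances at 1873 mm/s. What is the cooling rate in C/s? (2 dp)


G = (1614-119)/0.22 = 6795.45454545 C/mm
CR = 6795.45454545 * 1873 = 12727886.36 C/s


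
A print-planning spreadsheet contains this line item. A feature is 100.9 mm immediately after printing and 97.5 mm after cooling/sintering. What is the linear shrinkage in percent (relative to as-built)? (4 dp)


Shrinkage = ((100.9-97.5)/100.9)*100 = 3.3697 %


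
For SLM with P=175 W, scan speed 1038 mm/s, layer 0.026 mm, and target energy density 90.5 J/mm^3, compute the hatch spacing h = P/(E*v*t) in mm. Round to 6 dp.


h = 175 / (90.5*1038*0.026) = 0.07165 mm


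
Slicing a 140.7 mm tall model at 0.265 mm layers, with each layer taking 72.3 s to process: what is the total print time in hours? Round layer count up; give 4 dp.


Layers = ceil(140.7/0.265) = 531
t = 531 * 72.3 / 3600 = 10.6643 hrs


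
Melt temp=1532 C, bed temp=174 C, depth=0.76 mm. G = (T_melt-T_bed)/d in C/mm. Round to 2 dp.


G = (1532-174)/0.76 = 1786.84 C/mm


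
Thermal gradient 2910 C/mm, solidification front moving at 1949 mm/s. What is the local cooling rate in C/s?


CR = 2910 * 1949 = 5671590 C/s


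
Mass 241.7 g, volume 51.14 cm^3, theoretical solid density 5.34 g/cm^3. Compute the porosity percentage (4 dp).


rho_part = 241.7 / 51.14 = 4.72624169 g/cm^3
Porosity = (1 - 4.72624169/5.34)*100 = 11.4936 %


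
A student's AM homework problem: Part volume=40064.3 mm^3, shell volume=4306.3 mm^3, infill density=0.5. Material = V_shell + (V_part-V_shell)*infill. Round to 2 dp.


V_infill = (40064.3 - 4306.3) * 0.5 = 17879.0
V_total = 4306.3 + 17879.0 = 22185.3 mm^3


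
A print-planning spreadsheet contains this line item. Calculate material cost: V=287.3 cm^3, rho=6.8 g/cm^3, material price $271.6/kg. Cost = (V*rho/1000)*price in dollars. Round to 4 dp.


Mass = 287.3*6.8/1000 = 1.95364 kg
Cost = 1.95364 * 271.6 = 530.6086 $


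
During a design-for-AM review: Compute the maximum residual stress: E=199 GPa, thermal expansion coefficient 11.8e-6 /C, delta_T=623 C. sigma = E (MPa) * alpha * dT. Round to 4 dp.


sigma = 199*1000 * 11.8e-6 * 623 = 1462.9286 MPa


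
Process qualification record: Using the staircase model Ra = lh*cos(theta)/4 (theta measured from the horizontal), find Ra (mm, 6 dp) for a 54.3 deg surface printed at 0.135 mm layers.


Ra = 0.135 * cos(54.3) / 4 = 0.019695 mm


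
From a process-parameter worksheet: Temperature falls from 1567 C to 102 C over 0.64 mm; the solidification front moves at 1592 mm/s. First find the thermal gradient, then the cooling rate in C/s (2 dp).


G = (1567-102)/0.64 = 2289.0625 C/mm
CR = 2289.0625 * 1592 = 3644187.5 C/s


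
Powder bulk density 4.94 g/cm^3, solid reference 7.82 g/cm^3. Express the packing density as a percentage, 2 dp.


Packing = (4.94/7.82)*100 = 63.17 %


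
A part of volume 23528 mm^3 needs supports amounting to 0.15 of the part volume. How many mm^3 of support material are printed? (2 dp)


V_support = 23528 * 0.15 = 3529.2 mm^3


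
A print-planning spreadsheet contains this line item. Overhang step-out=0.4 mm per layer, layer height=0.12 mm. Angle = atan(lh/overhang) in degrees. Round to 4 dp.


angle = atan(0.12/0.4) = 16.6992 degrees


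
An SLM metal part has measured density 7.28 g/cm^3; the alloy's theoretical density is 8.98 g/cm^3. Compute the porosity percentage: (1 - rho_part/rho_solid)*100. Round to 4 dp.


Porosity = (1-7.28/8.98)*100 = 18.931 %


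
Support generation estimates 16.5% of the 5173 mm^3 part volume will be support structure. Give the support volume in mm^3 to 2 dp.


V_support = 5173 * 0.165 = 853.55 mm^3


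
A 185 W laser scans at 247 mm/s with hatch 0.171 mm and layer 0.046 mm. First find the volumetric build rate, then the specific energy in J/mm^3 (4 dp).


Build rate = 247 * 0.171 * 0.046 = 1.942902 mm^3/s
SE = 185 / 1.942902 = 95.2184 J/mm^3


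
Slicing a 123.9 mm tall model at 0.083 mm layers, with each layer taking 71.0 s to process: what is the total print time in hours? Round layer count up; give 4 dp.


Layers = ceil(123.9/0.083) = 1493
t = 1493 * 71.0 / 3600 = 29.4453 hrs


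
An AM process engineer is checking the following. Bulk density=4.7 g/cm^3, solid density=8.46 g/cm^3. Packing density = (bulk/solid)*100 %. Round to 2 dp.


Packing = (4.7/8.46)*100 = 55.56 %


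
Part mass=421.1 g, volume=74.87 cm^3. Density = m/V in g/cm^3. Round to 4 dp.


rho = 421.1 / 74.87 = 5.6244 g/cm^3


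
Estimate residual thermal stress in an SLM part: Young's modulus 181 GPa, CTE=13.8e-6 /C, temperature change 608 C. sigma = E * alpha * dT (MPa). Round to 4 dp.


sigma = 181*1000 * 13.8e-6 * 608 = 1518.6624 MPa


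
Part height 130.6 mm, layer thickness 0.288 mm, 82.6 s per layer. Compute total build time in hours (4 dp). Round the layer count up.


Layers = ceil(130.6/0.288) = 454
t = 454 * 82.6 / 3600 = 10.4168 hrs


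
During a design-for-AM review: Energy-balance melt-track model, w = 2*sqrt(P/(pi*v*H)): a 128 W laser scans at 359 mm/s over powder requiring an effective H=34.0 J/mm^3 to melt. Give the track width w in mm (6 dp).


w = 2*sqrt(128/(pi*359*34.0)) = 0.115551 mm


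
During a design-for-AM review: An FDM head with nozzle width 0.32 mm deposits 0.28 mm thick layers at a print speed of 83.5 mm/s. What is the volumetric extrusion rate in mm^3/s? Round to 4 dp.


Rate = 0.32 * 0.28 * 83.5 = 7.4816 mm^3/s


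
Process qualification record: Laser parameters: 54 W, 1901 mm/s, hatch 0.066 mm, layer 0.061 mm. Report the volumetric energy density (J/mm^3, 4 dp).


E = 54 / (1901*0.066*0.061) = 7.0557 J/mm^3


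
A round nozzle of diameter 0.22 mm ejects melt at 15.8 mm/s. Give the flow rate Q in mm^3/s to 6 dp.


A = pi*(0.22/2)^2 = 0.03801327 mm^2
Q = 0.03801327 * 15.8 = 0.60061 mm^3/s


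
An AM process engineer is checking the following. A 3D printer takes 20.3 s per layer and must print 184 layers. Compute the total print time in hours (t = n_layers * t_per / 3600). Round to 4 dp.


t = 184 * 20.3 / 3600 = 1.0376 hrs


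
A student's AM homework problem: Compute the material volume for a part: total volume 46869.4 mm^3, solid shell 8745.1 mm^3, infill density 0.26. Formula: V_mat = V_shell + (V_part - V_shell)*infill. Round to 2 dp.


V_infill = (46869.4 - 8745.1) * 0.26 = 9912.32
V_total = 8745.1 + 9912.32 = 18657.42 mm^3


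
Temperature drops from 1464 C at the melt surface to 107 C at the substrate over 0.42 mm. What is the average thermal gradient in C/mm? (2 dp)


G = (1464-107)/0.42 = 3230.95 C/mm


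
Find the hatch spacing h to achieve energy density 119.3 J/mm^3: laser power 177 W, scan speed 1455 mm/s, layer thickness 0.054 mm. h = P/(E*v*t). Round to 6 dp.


h = 177 / (119.3*1455*0.054) = 0.018883 mm


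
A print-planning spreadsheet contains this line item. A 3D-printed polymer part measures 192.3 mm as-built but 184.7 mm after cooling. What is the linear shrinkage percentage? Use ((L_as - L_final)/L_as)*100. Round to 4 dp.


Shrinkage = ((192.3-184.7)/192.3)*100 = 3.9522 %


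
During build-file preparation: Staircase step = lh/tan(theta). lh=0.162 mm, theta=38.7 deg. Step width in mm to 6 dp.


step = 0.162 / tan(38.7) = 0.202209 mm


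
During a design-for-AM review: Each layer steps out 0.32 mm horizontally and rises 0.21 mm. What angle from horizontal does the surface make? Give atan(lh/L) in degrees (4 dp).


angle = atan(0.21/0.32) = 33.2749 degrees


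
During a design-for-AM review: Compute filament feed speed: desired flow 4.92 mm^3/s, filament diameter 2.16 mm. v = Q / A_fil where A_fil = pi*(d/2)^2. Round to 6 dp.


A = pi*(2.16/2)^2 = 3.664354
v = 4.92 / 3.664354 = 1.342665 mm/s


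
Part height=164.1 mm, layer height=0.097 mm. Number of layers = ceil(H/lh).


Layers = ceil(164.1/0.097) = 1692


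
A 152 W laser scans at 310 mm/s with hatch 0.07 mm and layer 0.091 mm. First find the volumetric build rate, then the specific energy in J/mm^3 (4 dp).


Build rate = 310 * 0.07 * 0.091 = 1.9747 mm^3/s
SE = 152 / 1.9747 = 76.9737 J/mm^3


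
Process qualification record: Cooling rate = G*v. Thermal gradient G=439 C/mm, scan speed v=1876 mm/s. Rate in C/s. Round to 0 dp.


CR = 439 * 1876 = 823564 C/s


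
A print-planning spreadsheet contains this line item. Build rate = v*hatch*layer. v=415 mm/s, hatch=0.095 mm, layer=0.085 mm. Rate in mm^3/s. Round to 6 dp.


Rate = 415 * 0.095 * 0.085 = 3.351125 mm^3/s


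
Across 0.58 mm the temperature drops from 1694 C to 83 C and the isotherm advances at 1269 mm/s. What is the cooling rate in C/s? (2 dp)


G = (1694-83)/0.58 = 2777.5862069 C/mm
CR = 2777.5862069 * 1269 = 3524756.9 C/s


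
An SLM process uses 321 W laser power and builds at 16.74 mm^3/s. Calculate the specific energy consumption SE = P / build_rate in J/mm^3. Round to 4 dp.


SE = 321 / 16.74 = 19.1756 J/mm^3


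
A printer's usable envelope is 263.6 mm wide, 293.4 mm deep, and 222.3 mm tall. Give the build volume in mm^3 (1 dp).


V = 263.6 * 293.4 * 222.3 = 17192735.4 mm^3


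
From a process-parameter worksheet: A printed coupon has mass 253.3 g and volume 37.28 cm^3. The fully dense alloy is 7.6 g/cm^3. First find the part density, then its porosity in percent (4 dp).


rho_part = 253.3 / 37.28 = 6.7945279 g/cm^3
Porosity = (1 - 6.7945279/7.6)*100 = 10.5983 %


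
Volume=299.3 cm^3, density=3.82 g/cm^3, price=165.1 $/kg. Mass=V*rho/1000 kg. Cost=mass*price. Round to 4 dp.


Mass = 299.3*3.82/1000 = 1.143326 kg
Cost = 1.143326 * 165.1 = 188.7631 $


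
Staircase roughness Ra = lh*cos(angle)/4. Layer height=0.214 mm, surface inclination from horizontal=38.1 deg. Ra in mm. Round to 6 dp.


Ra = 0.214 * cos(38.1) / 4 = 0.042101 mm


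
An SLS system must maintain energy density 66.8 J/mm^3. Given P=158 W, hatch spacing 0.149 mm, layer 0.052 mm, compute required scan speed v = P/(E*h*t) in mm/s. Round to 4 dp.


v = 158 / (66.8*0.149*0.052) = 305.2748 mm/s


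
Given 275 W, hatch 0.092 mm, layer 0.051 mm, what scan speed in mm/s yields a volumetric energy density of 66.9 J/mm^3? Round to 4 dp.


v = 275 / (66.9*0.092*0.051) = 876.0897 mm/s


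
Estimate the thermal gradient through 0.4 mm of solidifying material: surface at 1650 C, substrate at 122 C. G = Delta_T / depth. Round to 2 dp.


G = (1650-122)/0.4 = 3820.0 C/mm


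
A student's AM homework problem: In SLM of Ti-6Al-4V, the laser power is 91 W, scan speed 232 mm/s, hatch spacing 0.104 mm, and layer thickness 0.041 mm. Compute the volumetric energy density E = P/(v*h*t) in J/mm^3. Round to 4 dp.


E = 91 / (232*0.104*0.041) = 91.9891 J/mm^3


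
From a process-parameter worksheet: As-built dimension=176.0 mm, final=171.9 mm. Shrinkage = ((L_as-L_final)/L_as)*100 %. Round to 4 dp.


Shrinkage = ((176.0-171.9)/176.0)*100 = 2.3295 %


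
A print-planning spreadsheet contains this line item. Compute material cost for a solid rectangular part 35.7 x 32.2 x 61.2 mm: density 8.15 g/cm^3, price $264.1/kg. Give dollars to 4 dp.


V = 35.7 * 32.2 * 61.2 = 70351.848 mm^3 = 70.351848 cm^3
Mass = 70.351848 * 8.15 / 1000 = 0.57336756 kg
Cost = 0.57336756 * 264.1 = 151.4264 $


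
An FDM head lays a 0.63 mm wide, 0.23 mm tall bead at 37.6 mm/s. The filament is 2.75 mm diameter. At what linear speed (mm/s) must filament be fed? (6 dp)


Q = 0.63 * 0.23 * 37.6 = 5.44824 mm^3/s
A_fil = pi*(2.75/2)^2 = 5.93957361 mm^2
v_feed = 5.44824 / 5.93957361 = 0.917278 mm/s


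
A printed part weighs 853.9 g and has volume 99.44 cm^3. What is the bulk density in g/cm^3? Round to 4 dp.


rho = 853.9 / 99.44 = 8.5871 g/cm^3


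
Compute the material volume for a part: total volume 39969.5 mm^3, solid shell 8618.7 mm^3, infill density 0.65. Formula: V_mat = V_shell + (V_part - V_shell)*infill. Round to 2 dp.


V_infill = (39969.5 - 8618.7) * 0.65 = 20378.02
V_total = 8618.7 + 20378.02 = 28996.72 mm^3


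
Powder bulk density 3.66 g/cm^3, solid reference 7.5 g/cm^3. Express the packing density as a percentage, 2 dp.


Packing = (3.66/7.5)*100 = 48.8 %


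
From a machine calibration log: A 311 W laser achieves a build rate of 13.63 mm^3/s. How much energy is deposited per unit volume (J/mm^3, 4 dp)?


SE = 311 / 13.63 = 22.8173 J/mm^3


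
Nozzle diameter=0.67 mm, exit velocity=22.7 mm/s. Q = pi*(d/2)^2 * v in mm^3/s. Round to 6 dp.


A = pi*(0.67/2)^2 = 0.35256524 mm^2
Q = 0.35256524 * 22.7 = 8.003231 mm^3/s


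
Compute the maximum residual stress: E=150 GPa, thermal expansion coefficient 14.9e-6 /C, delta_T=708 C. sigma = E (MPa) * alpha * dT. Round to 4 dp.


sigma = 150*1000 * 14.9e-6 * 708 = 1582.38 MPa


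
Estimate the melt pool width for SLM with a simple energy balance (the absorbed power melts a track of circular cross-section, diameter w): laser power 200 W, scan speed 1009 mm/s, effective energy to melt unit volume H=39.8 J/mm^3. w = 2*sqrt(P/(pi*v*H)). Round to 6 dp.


w = 2*sqrt(200/(pi*1009*39.8)) = 0.079631 mm


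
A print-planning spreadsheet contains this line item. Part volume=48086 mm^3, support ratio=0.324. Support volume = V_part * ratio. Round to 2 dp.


V_support = 48086 * 0.324 = 15579.86 mm^3


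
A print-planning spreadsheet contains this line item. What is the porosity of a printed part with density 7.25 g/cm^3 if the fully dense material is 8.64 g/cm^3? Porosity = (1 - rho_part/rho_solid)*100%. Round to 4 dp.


Porosity = (1-7.25/8.64)*100 = 16.088 %


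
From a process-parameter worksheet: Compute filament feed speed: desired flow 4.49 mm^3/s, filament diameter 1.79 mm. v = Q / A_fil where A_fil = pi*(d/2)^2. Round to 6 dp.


A = pi*(1.79/2)^2 = 2.516494
v = 4.49 / 2.516494 = 1.784228 mm/s


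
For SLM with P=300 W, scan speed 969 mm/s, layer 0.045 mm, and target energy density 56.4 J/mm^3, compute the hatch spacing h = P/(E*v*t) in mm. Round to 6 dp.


h = 300 / (56.4*969*0.045) = 0.121985 mm


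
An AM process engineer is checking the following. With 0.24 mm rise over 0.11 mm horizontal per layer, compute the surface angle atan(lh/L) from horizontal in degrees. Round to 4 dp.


angle = atan(0.24/0.11) = 65.3764 degrees


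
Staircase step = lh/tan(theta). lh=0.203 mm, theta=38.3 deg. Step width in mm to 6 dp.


step = 0.203 / tan(38.3) = 0.257043 mm


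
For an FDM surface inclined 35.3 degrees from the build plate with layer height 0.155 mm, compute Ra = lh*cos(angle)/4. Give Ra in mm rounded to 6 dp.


Ra = 0.155 * cos(35.3) / 4 = 0.031625 mm


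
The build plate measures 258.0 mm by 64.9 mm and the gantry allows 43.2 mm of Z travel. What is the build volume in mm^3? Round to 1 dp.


V = 258.0 * 64.9 * 43.2 = 723349.4 mm^3


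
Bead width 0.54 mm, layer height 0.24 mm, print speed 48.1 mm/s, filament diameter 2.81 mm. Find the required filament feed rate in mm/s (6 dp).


Q = 0.54 * 0.24 * 48.1 = 6.23376 mm^3/s
A_fil = pi*(2.81/2)^2 = 6.20158244 mm^2
v_feed = 6.23376 / 6.20158244 = 1.005189 mm/s


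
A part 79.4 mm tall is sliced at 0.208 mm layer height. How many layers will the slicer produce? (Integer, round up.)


Layers = ceil(79.4/0.208) = 382


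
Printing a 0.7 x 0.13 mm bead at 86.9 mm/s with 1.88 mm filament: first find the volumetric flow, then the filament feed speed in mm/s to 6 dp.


Q = 0.7 * 0.13 * 86.9 = 7.9079 mm^3/s
A_fil = pi*(1.88/2)^2 = 2.77591127 mm^2
v_feed = 7.9079 / 2.77591127 = 2.848758 mm/s


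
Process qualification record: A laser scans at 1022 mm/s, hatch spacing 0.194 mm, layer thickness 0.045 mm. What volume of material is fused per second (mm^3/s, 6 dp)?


Rate = 1022 * 0.194 * 0.045 = 8.92206 mm^3/s


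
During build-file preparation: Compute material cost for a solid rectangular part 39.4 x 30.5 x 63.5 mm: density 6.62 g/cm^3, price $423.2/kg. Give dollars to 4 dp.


V = 39.4 * 30.5 * 63.5 = 76307.95 mm^3 = 76.30795 cm^3
Mass = 76.30795 * 6.62 / 1000 = 0.50515863 kg
Cost = 0.50515863 * 423.2 = 213.7831 $


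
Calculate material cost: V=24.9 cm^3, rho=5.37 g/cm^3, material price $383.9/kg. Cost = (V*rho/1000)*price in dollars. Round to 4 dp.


Mass = 24.9*5.37/1000 = 0.133713 kg
Cost = 0.133713 * 383.9 = 51.3324 $


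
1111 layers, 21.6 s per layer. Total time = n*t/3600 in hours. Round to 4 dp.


t = 1111 * 21.6 / 3600 = 6.666 hrs


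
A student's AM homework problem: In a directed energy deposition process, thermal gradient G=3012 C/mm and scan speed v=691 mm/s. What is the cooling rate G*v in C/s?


CR = 3012 * 691 = 2081292 C/s


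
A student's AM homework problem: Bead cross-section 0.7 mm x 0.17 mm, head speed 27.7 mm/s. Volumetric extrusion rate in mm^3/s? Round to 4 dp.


Rate = 0.7 * 0.17 * 27.7 = 3.2963 mm^3/s


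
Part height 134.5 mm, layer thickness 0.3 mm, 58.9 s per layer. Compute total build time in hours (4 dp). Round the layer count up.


Layers = ceil(134.5/0.3) = 449
t = 449 * 58.9 / 3600 = 7.3461 hrs


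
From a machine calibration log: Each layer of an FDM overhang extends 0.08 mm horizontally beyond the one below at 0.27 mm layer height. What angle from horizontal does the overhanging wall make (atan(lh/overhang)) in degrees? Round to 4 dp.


angle = atan(0.27/0.08) = 73.4956 degrees


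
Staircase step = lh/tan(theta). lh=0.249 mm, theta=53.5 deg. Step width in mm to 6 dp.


step = 0.249 / tan(53.5) = 0.18425 mm


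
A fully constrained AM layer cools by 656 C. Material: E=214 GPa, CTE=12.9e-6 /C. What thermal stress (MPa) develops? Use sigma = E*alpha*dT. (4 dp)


sigma = 214*1000 * 12.9e-6 * 656 = 1810.9536 MPa


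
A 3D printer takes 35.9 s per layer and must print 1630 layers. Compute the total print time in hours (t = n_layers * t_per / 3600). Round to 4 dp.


t = 1630 * 35.9 / 3600 = 16.2547 hrs


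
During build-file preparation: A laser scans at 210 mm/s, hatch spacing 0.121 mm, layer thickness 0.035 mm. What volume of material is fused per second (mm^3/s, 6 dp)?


Rate = 210 * 0.121 * 0.035 = 0.88935 mm^3/s


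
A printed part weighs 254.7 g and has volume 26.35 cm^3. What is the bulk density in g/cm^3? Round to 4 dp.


rho = 254.7 / 26.35 = 9.666 g/cm^3


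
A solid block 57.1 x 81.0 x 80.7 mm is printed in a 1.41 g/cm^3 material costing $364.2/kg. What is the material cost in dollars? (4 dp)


V = 57.1 * 81.0 * 80.7 = 373245.57 mm^3 = 373.24557 cm^3
Mass = 373.24557 * 1.41 / 1000 = 0.52627625 kg
Cost = 0.52627625 * 364.2 = 191.6698 $


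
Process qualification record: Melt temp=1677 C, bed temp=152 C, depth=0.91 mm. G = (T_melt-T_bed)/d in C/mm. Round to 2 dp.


G = (1677-152)/0.91 = 1675.82 C/mm


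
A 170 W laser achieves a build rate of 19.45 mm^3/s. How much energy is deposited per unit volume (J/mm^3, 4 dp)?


SE = 170 / 19.45 = 8.7404 J/mm^3


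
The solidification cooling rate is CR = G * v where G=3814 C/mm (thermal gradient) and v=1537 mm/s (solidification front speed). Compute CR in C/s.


CR = 3814 * 1537 = 5862118 C/s


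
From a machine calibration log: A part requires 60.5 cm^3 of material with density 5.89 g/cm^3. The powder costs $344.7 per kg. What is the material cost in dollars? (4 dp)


Mass = 60.5*5.89/1000 = 0.356345 kg
Cost = 0.356345 * 344.7 = 122.8321 $


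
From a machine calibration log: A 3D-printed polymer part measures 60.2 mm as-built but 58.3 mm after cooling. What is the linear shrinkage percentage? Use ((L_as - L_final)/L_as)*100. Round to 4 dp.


Shrinkage = ((60.2-58.3)/60.2)*100 = 3.1561 %


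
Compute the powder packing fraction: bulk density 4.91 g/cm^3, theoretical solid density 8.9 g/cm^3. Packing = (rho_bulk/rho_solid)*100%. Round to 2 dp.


Packing = (4.91/8.9)*100 = 55.17 %


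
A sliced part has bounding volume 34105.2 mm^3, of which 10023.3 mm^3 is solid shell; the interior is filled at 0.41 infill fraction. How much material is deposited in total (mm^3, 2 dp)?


V_infill = (34105.2 - 10023.3) * 0.41 = 9873.58
V_total = 10023.3 + 9873.58 = 19896.88 mm^3


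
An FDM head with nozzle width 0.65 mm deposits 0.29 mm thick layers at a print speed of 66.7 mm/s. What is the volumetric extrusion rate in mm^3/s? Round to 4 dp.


Rate = 0.65 * 0.29 * 66.7 = 12.573 mm^3/s


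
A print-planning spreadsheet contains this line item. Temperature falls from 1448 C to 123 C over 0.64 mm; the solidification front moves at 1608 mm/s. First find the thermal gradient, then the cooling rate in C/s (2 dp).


G = (1448-123)/0.64 = 2070.3125 C/mm
CR = 2070.3125 * 1608 = 3329062.5 C/s


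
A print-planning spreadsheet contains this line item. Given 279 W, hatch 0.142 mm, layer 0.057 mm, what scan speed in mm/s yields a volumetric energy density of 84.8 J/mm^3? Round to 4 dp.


v = 279 / (84.8*0.142*0.057) = 406.4856 mm/s


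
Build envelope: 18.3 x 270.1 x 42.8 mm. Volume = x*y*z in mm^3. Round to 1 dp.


V = 18.3 * 270.1 * 42.8 = 211553.1 mm^3


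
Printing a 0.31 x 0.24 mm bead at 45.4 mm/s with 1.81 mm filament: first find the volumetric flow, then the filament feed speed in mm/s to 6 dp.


Q = 0.31 * 0.24 * 45.4 = 3.37776 mm^3/s
A_fil = pi*(1.81/2)^2 = 2.57304292 mm^2
v_feed = 3.37776 / 2.57304292 = 1.312749 mm/s


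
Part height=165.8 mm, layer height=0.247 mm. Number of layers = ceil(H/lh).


Layers = ceil(165.8/0.247) = 672


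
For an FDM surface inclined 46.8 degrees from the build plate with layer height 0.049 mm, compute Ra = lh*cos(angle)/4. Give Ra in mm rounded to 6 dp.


Ra = 0.049 * cos(46.8) / 4 = 0.008386 mm


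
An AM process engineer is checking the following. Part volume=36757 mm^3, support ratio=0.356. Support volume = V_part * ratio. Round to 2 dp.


V_support = 36757 * 0.356 = 13085.49 mm^3


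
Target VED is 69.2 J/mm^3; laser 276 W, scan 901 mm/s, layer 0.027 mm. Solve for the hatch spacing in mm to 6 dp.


h = 276 / (69.2*901*0.027) = 0.163951 mm


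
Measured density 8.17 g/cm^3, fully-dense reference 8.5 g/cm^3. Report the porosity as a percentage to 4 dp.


Porosity = (1-8.17/8.5)*100 = 3.8824 %


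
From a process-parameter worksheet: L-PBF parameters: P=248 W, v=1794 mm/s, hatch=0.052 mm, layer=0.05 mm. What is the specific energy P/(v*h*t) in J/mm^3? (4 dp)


Build rate = 1794 * 0.052 * 0.05 = 4.6644 mm^3/s
SE = 248 / 4.6644 = 53.1687 J/mm^3


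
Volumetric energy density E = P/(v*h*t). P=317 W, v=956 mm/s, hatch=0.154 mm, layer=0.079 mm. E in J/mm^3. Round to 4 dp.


E = 317 / (956*0.154*0.079) = 27.2555 J/mm^3


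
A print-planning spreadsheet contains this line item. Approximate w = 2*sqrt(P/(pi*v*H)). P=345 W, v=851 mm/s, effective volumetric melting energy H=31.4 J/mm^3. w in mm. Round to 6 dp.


w = 2*sqrt(345/(pi*851*31.4)) = 0.128214 mm


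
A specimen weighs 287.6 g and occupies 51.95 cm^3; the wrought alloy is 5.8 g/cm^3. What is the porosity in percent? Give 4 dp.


rho_part = 287.6 / 51.95 = 5.5360924 g/cm^3
Porosity = (1 - 5.5360924/5.8)*100 = 4.5501 %


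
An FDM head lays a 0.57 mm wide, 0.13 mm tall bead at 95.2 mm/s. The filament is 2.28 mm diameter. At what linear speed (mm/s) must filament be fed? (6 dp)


Q = 0.57 * 0.13 * 95.2 = 7.05432 mm^3/s
A_fil = pi*(2.28/2)^2 = 4.08281381 mm^2
v_feed = 7.05432 / 4.08281381 = 1.727808 mm/s


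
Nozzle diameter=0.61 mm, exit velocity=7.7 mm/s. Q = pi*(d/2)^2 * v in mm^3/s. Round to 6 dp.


A = pi*(0.61/2)^2 = 0.29224666 mm^2
Q = 0.29224666 * 7.7 = 2.250299 mm^3/s


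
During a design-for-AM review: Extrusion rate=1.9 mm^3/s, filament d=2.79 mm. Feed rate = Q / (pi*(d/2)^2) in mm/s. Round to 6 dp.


A = pi*(2.79/2)^2 = 6.113618
v = 1.9 / 6.113618 = 0.310782 mm/s


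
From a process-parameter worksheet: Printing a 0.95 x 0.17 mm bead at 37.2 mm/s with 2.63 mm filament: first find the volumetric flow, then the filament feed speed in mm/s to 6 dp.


Q = 0.95 * 0.17 * 37.2 = 6.0078 mm^3/s
A_fil = pi*(2.63/2)^2 = 5.43252056 mm^2
v_feed = 6.0078 / 5.43252056 = 1.105895 mm/s


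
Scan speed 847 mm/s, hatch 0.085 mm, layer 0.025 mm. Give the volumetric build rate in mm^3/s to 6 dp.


Rate = 847 * 0.085 * 0.025 = 1.799875 mm^3/s


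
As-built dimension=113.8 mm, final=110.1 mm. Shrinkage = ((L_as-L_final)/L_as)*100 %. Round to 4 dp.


Shrinkage = ((113.8-110.1)/113.8)*100 = 3.2513 %


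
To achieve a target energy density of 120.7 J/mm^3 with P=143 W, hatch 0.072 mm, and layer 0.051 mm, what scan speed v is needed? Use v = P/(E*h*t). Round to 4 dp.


v = 143 / (120.7*0.072*0.051) = 322.6459 mm/s


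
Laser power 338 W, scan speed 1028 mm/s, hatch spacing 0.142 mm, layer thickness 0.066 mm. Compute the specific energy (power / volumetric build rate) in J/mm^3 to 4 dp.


Build rate = 1028 * 0.142 * 0.066 = 9.634416 mm^3/s
SE = 338 / 9.634416 = 35.0826 J/mm^3


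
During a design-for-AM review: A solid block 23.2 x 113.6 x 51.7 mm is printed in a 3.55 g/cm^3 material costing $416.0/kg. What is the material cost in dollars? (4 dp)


V = 23.2 * 113.6 * 51.7 = 136256.384 mm^3 = 136.256384 cm^3
Mass = 136.256384 * 3.55 / 1000 = 0.48371016 kg
Cost = 0.48371016 * 416.0 = 201.2234 $


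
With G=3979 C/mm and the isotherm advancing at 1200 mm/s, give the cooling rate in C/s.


CR = 3979 * 1200 = 4774800 C/s


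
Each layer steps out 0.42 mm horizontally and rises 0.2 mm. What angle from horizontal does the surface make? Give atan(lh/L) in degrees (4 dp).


angle = atan(0.2/0.42) = 25.4633 degrees


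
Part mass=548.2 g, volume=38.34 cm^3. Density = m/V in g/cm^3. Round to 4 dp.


rho = 548.2 / 38.34 = 14.2984 g/cm^3


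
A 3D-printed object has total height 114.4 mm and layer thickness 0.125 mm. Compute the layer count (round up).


Layers = ceil(114.4/0.125) = 916


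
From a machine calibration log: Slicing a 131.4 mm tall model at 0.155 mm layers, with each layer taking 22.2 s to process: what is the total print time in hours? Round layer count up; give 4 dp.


Layers = ceil(131.4/0.155) = 848
t = 848 * 22.2 / 3600 = 5.2293 hrs


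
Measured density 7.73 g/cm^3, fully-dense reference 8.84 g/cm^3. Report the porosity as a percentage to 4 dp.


Porosity = (1-7.73/8.84)*100 = 12.5566 %


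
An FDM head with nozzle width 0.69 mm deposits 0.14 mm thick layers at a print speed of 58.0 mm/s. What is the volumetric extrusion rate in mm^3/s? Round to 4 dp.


Rate = 0.69 * 0.14 * 58.0 = 5.6028 mm^3/s


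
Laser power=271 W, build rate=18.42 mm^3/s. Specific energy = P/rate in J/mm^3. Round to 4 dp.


SE = 271 / 18.42 = 14.7123 J/mm^3


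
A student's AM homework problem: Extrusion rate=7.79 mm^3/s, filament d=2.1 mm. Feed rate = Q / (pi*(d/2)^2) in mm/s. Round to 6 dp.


A = pi*(2.1/2)^2 = 3.463606
v = 7.79 / 3.463606 = 2.249101 mm/s


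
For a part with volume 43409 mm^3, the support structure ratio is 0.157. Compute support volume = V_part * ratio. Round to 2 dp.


V_support = 43409 * 0.157 = 6815.21 mm^3


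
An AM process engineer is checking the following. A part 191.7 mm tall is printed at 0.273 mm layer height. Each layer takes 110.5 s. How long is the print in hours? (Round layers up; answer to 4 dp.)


Layers = ceil(191.7/0.273) = 703
t = 703 * 110.5 / 3600 = 21.5782 hrs


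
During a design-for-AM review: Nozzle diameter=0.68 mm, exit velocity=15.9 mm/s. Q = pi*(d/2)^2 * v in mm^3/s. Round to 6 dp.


A = pi*(0.68/2)^2 = 0.36316811 mm^2
Q = 0.36316811 * 15.9 = 5.774373 mm^3/s


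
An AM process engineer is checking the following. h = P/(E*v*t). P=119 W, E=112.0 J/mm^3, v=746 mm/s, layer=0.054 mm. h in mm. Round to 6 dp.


h = 119 / (112.0*746*0.054) = 0.026375 mm


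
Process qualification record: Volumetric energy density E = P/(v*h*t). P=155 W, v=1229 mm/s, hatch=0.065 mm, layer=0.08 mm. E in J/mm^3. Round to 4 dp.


E = 155 / (1229*0.065*0.08) = 24.2536 J/mm^3


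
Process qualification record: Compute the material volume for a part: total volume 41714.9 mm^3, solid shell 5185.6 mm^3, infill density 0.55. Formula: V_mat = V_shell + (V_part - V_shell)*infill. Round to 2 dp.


V_infill = (41714.9 - 5185.6) * 0.55 = 20091.12
V_total = 5185.6 + 20091.12 = 25276.72 mm^3


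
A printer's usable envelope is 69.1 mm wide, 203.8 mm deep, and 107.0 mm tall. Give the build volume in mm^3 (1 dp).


V = 69.1 * 203.8 * 107.0 = 1506836.1 mm^3


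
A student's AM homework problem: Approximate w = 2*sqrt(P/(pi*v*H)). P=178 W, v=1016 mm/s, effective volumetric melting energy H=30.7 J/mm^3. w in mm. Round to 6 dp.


w = 2*sqrt(178/(pi*1016*30.7)) = 0.085241 mm


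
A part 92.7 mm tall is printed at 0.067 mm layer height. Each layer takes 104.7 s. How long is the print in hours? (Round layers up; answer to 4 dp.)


Layers = ceil(92.7/0.067) = 1384
t = 1384 * 104.7 / 3600 = 40.2513 hrs


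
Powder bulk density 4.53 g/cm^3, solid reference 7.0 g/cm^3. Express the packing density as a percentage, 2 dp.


Packing = (4.53/7.0)*100 = 64.71 %


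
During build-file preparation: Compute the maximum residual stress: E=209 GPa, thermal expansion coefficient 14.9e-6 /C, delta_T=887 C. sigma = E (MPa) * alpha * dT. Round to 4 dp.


sigma = 209*1000 * 14.9e-6 * 887 = 2762.2067 MPa


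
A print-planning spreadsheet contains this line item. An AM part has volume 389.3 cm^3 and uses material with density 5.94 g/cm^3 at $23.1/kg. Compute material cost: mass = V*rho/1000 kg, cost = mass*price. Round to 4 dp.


Mass = 389.3*5.94/1000 = 2.312442 kg
Cost = 2.312442 * 23.1 = 53.4174 $


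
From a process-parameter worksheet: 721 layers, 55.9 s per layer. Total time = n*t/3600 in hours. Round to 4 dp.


t = 721 * 55.9 / 3600 = 11.1955 hrs


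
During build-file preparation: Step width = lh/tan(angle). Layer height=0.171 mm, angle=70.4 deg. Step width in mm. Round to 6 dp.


step = 0.171 / tan(70.4) = 0.06089 mm


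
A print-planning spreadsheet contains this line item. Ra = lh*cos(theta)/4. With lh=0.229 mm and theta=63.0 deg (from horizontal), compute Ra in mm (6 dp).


Ra = 0.229 * cos(63.0) / 4 = 0.025991 mm


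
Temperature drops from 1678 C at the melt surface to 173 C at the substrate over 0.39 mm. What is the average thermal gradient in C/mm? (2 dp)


G = (1678-173)/0.39 = 3858.97 C/mm


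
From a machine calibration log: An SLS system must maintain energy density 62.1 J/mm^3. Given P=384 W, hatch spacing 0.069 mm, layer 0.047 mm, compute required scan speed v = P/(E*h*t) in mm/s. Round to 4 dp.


v = 384 / (62.1*0.069*0.047) = 1906.7453 mm/s
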